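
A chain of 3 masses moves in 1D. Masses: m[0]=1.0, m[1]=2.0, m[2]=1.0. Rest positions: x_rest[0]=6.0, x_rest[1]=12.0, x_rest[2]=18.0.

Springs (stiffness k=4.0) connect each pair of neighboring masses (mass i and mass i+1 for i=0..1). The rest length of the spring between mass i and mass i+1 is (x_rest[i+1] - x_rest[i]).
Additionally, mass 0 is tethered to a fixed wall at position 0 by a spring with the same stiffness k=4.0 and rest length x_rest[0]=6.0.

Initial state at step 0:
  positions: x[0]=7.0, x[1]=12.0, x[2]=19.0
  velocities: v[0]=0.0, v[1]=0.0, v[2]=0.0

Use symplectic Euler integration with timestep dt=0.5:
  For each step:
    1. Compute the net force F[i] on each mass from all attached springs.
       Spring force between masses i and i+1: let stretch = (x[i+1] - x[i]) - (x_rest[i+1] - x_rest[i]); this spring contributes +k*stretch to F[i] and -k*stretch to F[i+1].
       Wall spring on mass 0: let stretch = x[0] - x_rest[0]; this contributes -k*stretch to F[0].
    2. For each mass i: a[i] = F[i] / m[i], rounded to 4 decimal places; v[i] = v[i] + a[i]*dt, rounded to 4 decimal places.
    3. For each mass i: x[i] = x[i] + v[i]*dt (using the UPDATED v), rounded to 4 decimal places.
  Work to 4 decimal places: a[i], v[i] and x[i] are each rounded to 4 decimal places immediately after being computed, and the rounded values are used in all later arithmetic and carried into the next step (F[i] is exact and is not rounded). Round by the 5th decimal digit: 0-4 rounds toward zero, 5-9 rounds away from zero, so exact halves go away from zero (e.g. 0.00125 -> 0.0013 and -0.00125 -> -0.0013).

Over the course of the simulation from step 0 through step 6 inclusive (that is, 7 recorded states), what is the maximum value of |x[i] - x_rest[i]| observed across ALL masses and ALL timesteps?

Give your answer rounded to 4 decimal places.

Answer: 1.5000

Derivation:
Step 0: x=[7.0000 12.0000 19.0000] v=[0.0000 0.0000 0.0000]
Step 1: x=[5.0000 13.0000 18.0000] v=[-4.0000 2.0000 -2.0000]
Step 2: x=[6.0000 12.5000 18.0000] v=[2.0000 -1.0000 0.0000]
Step 3: x=[7.5000 11.5000 18.5000] v=[3.0000 -2.0000 1.0000]
Step 4: x=[5.5000 12.0000 18.0000] v=[-4.0000 1.0000 -1.0000]
Step 5: x=[4.5000 12.2500 17.5000] v=[-2.0000 0.5000 -1.0000]
Step 6: x=[6.7500 11.2500 17.7500] v=[4.5000 -2.0000 0.5000]
Max displacement = 1.5000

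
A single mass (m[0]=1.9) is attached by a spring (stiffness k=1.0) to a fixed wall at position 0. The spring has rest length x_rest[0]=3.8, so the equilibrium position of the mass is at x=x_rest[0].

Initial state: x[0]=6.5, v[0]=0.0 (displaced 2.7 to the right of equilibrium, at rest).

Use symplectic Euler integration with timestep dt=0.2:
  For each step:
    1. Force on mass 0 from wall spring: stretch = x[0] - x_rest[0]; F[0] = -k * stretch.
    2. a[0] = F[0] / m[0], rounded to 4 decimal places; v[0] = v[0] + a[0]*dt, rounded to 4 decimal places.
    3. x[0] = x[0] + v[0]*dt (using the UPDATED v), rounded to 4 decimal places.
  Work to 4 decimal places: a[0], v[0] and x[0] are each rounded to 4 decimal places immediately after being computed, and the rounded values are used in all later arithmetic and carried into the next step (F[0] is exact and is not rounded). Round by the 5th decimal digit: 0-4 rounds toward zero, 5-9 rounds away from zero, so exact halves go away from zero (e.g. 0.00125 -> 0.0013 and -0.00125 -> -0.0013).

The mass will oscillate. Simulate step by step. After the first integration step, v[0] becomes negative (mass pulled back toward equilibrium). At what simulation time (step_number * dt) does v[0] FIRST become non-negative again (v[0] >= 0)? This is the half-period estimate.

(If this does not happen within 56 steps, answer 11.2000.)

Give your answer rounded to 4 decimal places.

Answer: 4.4000

Derivation:
Step 0: x=[6.5000] v=[0.0000]
Step 1: x=[6.4432] v=[-0.2842]
Step 2: x=[6.3307] v=[-0.5624]
Step 3: x=[6.1649] v=[-0.8288]
Step 4: x=[5.9494] v=[-1.0777]
Step 5: x=[5.6886] v=[-1.3040]
Step 6: x=[5.3880] v=[-1.5028]
Step 7: x=[5.0540] v=[-1.6700]
Step 8: x=[4.6936] v=[-1.8020]
Step 9: x=[4.3144] v=[-1.8961]
Step 10: x=[3.9244] v=[-1.9502]
Step 11: x=[3.5317] v=[-1.9633]
Step 12: x=[3.1447] v=[-1.9351]
Step 13: x=[2.7715] v=[-1.8661]
Step 14: x=[2.4199] v=[-1.7578]
Step 15: x=[2.0974] v=[-1.6125]
Step 16: x=[1.8107] v=[-1.4333]
Step 17: x=[1.5659] v=[-1.2239]
Step 18: x=[1.3682] v=[-0.9887]
Step 19: x=[1.2217] v=[-0.7327]
Step 20: x=[1.1294] v=[-0.4613]
Step 21: x=[1.0934] v=[-0.1802]
Step 22: x=[1.1143] v=[0.1047]
First v>=0 after going negative at step 22, time=4.4000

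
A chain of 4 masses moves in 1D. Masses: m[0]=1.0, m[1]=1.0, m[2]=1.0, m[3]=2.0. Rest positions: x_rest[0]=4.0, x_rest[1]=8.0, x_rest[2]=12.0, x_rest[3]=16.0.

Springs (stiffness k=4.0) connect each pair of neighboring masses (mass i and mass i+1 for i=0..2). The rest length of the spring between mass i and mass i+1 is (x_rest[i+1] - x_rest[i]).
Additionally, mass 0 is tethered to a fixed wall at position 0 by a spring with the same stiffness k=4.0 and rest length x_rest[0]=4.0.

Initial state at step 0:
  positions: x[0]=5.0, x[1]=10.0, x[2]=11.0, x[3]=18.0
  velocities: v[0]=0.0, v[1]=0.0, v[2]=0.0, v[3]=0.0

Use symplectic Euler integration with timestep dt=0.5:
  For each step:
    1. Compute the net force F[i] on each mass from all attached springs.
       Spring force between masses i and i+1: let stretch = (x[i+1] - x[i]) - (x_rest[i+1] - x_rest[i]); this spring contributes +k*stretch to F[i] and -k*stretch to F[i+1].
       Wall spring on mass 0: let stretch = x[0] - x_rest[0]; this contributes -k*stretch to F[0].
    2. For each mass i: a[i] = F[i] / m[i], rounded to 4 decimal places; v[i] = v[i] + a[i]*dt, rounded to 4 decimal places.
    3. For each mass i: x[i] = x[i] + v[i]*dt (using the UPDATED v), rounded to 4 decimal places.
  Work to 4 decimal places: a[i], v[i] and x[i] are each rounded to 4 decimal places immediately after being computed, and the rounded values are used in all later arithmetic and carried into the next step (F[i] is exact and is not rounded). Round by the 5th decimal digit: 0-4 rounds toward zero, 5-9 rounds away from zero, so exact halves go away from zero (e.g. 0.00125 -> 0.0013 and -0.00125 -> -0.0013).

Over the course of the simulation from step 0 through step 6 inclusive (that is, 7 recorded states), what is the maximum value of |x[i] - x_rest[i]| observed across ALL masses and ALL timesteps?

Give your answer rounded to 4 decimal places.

Step 0: x=[5.0000 10.0000 11.0000 18.0000] v=[0.0000 0.0000 0.0000 0.0000]
Step 1: x=[5.0000 6.0000 17.0000 16.5000] v=[0.0000 -8.0000 12.0000 -3.0000]
Step 2: x=[1.0000 12.0000 11.5000 17.2500] v=[-8.0000 12.0000 -11.0000 1.5000]
Step 3: x=[7.0000 6.5000 12.2500 17.1250] v=[12.0000 -11.0000 1.5000 -0.2500]
Step 4: x=[5.5000 7.2500 12.1250 16.5625] v=[-3.0000 1.5000 -0.2500 -1.1250]
Step 5: x=[0.2500 11.1250 11.5625 15.7813] v=[-10.5000 7.7500 -1.1250 -1.5625]
Step 6: x=[5.6250 4.5625 14.7813 14.8907] v=[10.7500 -13.1250 6.4376 -1.7813]
Max displacement = 5.0000

Answer: 5.0000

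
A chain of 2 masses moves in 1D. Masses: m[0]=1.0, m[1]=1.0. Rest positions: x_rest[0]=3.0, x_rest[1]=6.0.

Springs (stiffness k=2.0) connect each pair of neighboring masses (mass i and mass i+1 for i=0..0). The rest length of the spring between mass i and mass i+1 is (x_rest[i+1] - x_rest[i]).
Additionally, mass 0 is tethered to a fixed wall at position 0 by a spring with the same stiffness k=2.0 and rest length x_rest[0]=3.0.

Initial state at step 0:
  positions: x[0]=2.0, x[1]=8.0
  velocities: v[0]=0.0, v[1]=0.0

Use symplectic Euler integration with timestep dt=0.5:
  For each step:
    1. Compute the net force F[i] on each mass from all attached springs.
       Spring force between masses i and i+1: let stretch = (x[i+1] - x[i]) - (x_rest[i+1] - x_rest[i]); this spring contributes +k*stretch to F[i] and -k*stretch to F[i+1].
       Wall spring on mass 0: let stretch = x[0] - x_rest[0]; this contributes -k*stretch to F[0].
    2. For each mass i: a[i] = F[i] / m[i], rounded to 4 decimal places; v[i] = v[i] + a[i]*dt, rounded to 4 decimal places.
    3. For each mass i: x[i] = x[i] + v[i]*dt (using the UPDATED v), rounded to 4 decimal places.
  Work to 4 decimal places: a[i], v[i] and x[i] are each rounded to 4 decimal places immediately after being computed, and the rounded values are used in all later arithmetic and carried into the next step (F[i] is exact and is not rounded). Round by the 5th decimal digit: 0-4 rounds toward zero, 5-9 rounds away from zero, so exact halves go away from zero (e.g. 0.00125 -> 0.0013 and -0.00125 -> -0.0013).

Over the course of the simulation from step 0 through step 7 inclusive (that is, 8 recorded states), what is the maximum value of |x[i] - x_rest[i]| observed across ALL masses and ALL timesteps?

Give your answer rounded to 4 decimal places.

Answer: 2.2812

Derivation:
Step 0: x=[2.0000 8.0000] v=[0.0000 0.0000]
Step 1: x=[4.0000 6.5000] v=[4.0000 -3.0000]
Step 2: x=[5.2500 5.2500] v=[2.5000 -2.5000]
Step 3: x=[3.8750 5.5000] v=[-2.7500 0.5000]
Step 4: x=[1.3750 6.4375] v=[-5.0000 1.8750]
Step 5: x=[0.7188 6.3438] v=[-1.3125 -0.1875]
Step 6: x=[2.5157 4.9376] v=[3.5937 -2.8125]
Step 7: x=[4.2657 3.8204] v=[3.4999 -2.2344]
Max displacement = 2.2812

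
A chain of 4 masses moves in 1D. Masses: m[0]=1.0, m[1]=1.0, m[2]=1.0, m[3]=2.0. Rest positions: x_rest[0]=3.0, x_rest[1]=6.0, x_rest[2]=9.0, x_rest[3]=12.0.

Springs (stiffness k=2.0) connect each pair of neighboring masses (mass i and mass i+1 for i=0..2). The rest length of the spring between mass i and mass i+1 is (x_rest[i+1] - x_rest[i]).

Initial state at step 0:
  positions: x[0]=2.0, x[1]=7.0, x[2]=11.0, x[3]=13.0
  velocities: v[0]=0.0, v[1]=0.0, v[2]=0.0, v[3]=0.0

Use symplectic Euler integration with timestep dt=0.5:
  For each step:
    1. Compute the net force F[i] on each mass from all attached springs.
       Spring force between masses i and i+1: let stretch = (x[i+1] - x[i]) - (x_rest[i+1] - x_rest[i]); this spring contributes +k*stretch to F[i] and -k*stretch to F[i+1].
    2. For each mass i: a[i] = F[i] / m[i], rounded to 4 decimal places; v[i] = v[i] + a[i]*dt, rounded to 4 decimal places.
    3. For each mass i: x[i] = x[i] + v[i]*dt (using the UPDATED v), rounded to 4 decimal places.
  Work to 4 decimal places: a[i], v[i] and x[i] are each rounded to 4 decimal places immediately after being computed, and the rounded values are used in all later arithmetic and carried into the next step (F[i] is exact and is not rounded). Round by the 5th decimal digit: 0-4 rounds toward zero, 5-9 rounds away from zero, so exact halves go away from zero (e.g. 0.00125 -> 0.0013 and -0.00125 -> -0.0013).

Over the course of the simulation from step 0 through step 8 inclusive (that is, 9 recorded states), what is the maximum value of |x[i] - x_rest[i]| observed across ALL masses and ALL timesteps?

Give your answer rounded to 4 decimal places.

Step 0: x=[2.0000 7.0000 11.0000 13.0000] v=[0.0000 0.0000 0.0000 0.0000]
Step 1: x=[3.0000 6.5000 10.0000 13.2500] v=[2.0000 -1.0000 -2.0000 0.5000]
Step 2: x=[4.2500 6.0000 8.8750 13.4375] v=[2.5000 -1.0000 -2.2500 0.3750]
Step 3: x=[4.8750 6.0625 8.5938 13.2344] v=[1.2500 0.1250 -0.5625 -0.4063]
Step 4: x=[4.5938 6.7969 9.3672 12.6211] v=[-0.5625 1.4688 1.5468 -1.2266]
Step 5: x=[3.9141 7.7149 10.4824 11.9443] v=[-1.3594 1.8360 2.2304 -1.3536]
Step 6: x=[3.6348 8.1163 10.9448 11.6520] v=[-0.5586 0.8027 0.9248 -0.5846]
Step 7: x=[4.0963 7.6912 10.3466 11.9329] v=[0.9229 -0.8503 -1.1965 0.5618]
Step 8: x=[4.8552 6.7963 9.2138 12.5673] v=[1.5178 -1.7898 -2.2656 1.2687]
Max displacement = 2.1163

Answer: 2.1163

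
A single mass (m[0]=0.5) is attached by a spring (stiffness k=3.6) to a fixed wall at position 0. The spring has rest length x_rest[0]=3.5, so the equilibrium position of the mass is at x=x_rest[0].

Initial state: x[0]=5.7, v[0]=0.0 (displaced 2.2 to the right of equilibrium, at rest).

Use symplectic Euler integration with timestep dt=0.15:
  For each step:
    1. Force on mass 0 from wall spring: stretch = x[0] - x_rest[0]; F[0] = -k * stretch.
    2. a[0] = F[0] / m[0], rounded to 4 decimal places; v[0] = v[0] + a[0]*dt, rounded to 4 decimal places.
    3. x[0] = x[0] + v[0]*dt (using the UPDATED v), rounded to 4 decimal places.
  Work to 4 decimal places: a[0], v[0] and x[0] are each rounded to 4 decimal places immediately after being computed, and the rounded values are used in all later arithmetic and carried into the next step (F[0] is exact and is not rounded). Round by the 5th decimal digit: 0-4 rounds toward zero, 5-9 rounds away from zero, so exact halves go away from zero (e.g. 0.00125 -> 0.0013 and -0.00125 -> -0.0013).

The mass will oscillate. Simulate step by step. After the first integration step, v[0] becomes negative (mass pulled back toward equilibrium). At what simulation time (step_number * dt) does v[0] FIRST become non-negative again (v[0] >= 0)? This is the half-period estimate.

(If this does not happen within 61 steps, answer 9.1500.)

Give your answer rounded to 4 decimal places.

Step 0: x=[5.7000] v=[0.0000]
Step 1: x=[5.3436] v=[-2.3760]
Step 2: x=[4.6885] v=[-4.3671]
Step 3: x=[3.8409] v=[-5.6507]
Step 4: x=[2.9381] v=[-6.0189]
Step 5: x=[2.1263] v=[-5.4120]
Step 6: x=[1.5370] v=[-3.9284]
Step 7: x=[1.2657] v=[-1.8084]
Step 8: x=[1.3564] v=[0.6047]
First v>=0 after going negative at step 8, time=1.2000

Answer: 1.2000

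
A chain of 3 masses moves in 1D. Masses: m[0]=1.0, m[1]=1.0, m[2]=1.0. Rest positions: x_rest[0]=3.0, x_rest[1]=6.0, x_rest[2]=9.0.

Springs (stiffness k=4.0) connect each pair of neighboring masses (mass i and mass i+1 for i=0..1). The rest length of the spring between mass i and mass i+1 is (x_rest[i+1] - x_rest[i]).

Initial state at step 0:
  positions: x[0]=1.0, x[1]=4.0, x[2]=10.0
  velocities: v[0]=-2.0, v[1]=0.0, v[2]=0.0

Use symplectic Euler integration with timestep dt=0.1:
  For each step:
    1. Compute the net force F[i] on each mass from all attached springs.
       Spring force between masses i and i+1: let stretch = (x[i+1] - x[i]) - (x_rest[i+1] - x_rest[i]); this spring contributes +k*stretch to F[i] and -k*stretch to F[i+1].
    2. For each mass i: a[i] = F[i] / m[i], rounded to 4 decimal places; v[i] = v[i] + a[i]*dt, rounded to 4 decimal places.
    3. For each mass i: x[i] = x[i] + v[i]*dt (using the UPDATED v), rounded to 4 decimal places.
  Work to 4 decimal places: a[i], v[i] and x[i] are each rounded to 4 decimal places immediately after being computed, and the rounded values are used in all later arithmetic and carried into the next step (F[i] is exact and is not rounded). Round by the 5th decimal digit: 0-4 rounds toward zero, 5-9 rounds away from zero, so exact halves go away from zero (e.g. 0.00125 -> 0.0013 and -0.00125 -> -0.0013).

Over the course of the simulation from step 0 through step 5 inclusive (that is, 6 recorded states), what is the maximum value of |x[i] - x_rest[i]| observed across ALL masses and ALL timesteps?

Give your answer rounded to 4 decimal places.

Step 0: x=[1.0000 4.0000 10.0000] v=[-2.0000 0.0000 0.0000]
Step 1: x=[0.8000 4.1200 9.8800] v=[-2.0000 1.2000 -1.2000]
Step 2: x=[0.6128 4.3376 9.6496] v=[-1.8720 2.1760 -2.3040]
Step 3: x=[0.4546 4.6187 9.3267] v=[-1.5821 2.8109 -3.2288]
Step 4: x=[0.3430 4.9216 8.9355] v=[-1.1165 3.0285 -3.9120]
Step 5: x=[0.2945 5.2019 8.5037] v=[-0.4851 2.8026 -4.3176]
Max displacement = 2.7055

Answer: 2.7055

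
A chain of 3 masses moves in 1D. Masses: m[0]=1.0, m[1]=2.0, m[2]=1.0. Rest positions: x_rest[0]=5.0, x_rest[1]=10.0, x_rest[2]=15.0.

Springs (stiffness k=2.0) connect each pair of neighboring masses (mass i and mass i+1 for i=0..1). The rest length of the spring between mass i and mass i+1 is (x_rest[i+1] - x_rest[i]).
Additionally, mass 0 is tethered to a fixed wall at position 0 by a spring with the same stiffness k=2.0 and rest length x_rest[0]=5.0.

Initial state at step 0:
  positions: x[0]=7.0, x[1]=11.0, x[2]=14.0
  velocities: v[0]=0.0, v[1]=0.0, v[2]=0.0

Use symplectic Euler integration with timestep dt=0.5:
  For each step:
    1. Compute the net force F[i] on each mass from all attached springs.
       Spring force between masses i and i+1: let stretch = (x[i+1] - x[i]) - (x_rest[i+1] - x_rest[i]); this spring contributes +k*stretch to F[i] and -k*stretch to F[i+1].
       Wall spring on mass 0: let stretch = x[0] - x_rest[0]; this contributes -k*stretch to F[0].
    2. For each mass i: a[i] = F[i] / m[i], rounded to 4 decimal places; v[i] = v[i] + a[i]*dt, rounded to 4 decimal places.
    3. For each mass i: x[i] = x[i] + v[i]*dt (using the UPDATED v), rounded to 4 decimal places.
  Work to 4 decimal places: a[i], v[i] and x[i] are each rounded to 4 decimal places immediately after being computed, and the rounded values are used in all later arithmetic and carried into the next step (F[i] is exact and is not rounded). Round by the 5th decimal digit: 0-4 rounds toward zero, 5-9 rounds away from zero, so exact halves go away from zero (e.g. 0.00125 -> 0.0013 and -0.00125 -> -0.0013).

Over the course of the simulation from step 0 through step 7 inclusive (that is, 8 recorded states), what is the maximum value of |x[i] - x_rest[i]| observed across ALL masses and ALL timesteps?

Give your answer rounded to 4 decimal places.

Answer: 2.3437

Derivation:
Step 0: x=[7.0000 11.0000 14.0000] v=[0.0000 0.0000 0.0000]
Step 1: x=[5.5000 10.7500 15.0000] v=[-3.0000 -0.5000 2.0000]
Step 2: x=[3.8750 10.2500 16.3750] v=[-3.2500 -1.0000 2.7500]
Step 3: x=[3.5000 9.6875 17.1875] v=[-0.7500 -1.1250 1.6250]
Step 4: x=[4.4688 9.4531 16.7500] v=[1.9375 -0.4688 -0.8750]
Step 5: x=[5.6953 9.7969 15.1641] v=[2.4530 0.6875 -3.1719]
Step 6: x=[6.1250 10.4571 13.3946] v=[0.8593 1.3203 -3.5391]
Step 7: x=[5.6582 10.7686 12.6563] v=[-0.9336 0.6230 -1.4766]
Max displacement = 2.3437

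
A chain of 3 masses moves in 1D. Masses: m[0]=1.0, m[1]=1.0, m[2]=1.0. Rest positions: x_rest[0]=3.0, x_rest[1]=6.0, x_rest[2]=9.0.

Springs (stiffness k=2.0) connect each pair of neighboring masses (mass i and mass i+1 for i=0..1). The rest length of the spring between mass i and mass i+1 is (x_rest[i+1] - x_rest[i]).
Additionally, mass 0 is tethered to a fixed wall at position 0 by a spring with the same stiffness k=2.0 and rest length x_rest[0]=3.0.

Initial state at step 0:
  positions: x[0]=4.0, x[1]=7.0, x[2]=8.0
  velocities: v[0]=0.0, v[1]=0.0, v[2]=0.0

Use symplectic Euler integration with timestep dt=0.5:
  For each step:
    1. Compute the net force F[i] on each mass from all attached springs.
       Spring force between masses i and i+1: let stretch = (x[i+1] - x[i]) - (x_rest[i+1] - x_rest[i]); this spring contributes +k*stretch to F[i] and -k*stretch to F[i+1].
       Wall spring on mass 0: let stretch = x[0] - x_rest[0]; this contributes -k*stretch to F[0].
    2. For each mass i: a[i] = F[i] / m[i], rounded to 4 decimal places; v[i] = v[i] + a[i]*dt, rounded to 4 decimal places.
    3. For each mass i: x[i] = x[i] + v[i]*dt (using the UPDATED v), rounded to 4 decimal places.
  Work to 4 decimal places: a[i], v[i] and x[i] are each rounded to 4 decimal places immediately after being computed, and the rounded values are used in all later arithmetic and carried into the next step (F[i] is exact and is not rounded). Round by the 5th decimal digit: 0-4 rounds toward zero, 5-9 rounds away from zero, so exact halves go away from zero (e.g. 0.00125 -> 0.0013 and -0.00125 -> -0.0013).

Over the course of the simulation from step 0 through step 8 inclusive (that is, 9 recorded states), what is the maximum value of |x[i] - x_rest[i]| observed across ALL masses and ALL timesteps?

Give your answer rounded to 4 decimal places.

Step 0: x=[4.0000 7.0000 8.0000] v=[0.0000 0.0000 0.0000]
Step 1: x=[3.5000 6.0000 9.0000] v=[-1.0000 -2.0000 2.0000]
Step 2: x=[2.5000 5.2500 10.0000] v=[-2.0000 -1.5000 2.0000]
Step 3: x=[1.6250 5.5000 10.1250] v=[-1.7500 0.5000 0.2500]
Step 4: x=[1.8750 6.1250 9.4375] v=[0.5000 1.2500 -1.3750]
Step 5: x=[3.3125 6.2813 8.5938] v=[2.8750 0.3125 -1.6875]
Step 6: x=[4.5782 6.1094 8.0938] v=[2.5313 -0.3438 -1.0000]
Step 7: x=[4.3204 6.1641 8.1016] v=[-0.5157 0.1094 0.0156]
Step 8: x=[2.8242 6.2657 8.6407] v=[-2.9924 0.2032 1.0781]
Max displacement = 1.5782

Answer: 1.5782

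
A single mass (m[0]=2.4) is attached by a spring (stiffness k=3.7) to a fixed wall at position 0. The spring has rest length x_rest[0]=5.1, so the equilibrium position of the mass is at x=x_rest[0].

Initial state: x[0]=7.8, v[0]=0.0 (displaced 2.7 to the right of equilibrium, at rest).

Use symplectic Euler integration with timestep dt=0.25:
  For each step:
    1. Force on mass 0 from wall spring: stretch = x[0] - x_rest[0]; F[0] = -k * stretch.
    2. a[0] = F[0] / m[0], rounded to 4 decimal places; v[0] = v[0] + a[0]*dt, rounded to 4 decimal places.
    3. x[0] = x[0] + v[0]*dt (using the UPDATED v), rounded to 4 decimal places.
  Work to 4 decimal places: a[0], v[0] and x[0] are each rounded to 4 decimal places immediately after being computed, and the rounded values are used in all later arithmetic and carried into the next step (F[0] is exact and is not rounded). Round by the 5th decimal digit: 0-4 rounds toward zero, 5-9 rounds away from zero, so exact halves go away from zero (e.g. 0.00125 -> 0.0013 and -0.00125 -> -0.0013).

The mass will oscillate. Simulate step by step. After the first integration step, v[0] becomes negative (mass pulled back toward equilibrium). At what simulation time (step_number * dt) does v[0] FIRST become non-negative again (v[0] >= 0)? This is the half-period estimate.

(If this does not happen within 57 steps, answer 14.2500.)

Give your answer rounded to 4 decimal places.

Answer: 2.7500

Derivation:
Step 0: x=[7.8000] v=[0.0000]
Step 1: x=[7.5399] v=[-1.0406]
Step 2: x=[7.0447] v=[-1.9810]
Step 3: x=[6.3621] v=[-2.7305]
Step 4: x=[5.5579] v=[-3.2169]
Step 5: x=[4.7096] v=[-3.3934]
Step 6: x=[3.8989] v=[-3.2429]
Step 7: x=[3.2039] v=[-2.7800]
Step 8: x=[2.6916] v=[-2.0492]
Step 9: x=[2.4114] v=[-1.1210]
Step 10: x=[2.3902] v=[-0.0848]
Step 11: x=[2.6301] v=[0.9596]
First v>=0 after going negative at step 11, time=2.7500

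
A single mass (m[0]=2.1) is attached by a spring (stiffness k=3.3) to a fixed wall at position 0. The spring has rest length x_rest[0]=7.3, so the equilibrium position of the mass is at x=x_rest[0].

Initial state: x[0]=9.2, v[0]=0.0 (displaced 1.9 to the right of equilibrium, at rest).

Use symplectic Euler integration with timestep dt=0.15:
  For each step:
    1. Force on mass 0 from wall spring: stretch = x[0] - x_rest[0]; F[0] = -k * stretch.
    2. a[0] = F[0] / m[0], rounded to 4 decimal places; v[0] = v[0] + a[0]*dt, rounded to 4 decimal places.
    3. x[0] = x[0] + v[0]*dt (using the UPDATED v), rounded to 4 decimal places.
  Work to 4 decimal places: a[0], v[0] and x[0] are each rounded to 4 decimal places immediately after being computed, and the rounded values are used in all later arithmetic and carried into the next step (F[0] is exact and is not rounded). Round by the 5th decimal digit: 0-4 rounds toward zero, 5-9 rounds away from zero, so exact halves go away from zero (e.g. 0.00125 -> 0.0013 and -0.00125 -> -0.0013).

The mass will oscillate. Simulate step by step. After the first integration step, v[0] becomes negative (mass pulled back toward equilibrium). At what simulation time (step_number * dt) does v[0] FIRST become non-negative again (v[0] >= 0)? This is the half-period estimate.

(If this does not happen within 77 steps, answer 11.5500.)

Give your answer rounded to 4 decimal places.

Answer: 2.5500

Derivation:
Step 0: x=[9.2000] v=[0.0000]
Step 1: x=[9.1328] v=[-0.4479]
Step 2: x=[9.0008] v=[-0.8799]
Step 3: x=[8.8087] v=[-1.2808]
Step 4: x=[8.5632] v=[-1.6364]
Step 5: x=[8.2731] v=[-1.9342]
Step 6: x=[7.9486] v=[-2.1636]
Step 7: x=[7.6011] v=[-2.3165]
Step 8: x=[7.2430] v=[-2.3875]
Step 9: x=[6.8869] v=[-2.3741]
Step 10: x=[6.5454] v=[-2.2767]
Step 11: x=[6.2306] v=[-2.0988]
Step 12: x=[5.9536] v=[-1.8467]
Step 13: x=[5.7242] v=[-1.5293]
Step 14: x=[5.5505] v=[-1.1579]
Step 15: x=[5.4387] v=[-0.7455]
Step 16: x=[5.3927] v=[-0.3068]
Step 17: x=[5.4141] v=[0.1428]
First v>=0 after going negative at step 17, time=2.5500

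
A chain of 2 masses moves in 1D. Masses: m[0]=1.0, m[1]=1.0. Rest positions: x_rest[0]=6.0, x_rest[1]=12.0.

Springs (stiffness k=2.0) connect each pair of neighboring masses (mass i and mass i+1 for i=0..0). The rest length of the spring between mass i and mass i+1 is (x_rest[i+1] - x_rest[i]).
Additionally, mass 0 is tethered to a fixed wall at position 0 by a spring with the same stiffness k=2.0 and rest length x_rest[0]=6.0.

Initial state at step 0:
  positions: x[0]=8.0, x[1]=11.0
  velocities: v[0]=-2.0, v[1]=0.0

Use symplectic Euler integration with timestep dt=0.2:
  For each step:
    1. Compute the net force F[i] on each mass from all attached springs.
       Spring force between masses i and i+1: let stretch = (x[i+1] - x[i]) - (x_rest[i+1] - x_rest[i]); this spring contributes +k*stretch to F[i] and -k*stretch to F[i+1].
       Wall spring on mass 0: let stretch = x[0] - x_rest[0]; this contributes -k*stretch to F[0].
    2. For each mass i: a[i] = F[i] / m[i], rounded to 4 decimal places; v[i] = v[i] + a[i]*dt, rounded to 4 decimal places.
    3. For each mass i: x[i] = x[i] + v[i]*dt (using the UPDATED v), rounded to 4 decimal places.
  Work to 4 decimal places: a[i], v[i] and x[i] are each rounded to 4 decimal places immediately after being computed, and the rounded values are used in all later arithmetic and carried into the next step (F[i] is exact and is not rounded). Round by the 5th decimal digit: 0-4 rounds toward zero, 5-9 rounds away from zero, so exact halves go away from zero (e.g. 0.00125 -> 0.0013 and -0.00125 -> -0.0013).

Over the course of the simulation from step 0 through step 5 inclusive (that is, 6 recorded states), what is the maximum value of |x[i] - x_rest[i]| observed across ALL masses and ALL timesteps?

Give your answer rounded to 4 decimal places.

Step 0: x=[8.0000 11.0000] v=[-2.0000 0.0000]
Step 1: x=[7.2000 11.2400] v=[-4.0000 1.2000]
Step 2: x=[6.1472 11.6368] v=[-5.2640 1.9840]
Step 3: x=[5.0418 12.0744] v=[-5.5270 2.1882]
Step 4: x=[4.0957 12.4294] v=[-4.7307 1.7752]
Step 5: x=[3.4886 12.5977] v=[-3.0355 0.8417]
Max displacement = 2.5114

Answer: 2.5114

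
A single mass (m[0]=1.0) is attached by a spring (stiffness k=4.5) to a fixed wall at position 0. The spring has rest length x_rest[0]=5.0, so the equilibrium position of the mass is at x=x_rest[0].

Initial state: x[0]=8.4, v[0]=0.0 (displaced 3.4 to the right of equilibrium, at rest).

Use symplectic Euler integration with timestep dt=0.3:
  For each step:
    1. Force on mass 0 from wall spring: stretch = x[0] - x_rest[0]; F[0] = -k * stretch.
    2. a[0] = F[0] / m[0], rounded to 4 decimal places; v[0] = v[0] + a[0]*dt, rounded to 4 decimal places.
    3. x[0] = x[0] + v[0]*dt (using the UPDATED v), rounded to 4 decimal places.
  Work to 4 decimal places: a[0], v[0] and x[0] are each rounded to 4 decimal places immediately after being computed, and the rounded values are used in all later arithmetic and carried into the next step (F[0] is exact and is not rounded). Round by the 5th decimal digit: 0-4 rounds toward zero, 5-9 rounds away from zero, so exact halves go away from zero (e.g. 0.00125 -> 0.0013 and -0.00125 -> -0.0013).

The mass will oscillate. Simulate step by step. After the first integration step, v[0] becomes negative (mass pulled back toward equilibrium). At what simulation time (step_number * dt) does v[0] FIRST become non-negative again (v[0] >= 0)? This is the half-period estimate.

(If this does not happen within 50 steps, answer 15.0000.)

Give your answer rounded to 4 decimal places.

Answer: 1.5000

Derivation:
Step 0: x=[8.4000] v=[0.0000]
Step 1: x=[7.0230] v=[-4.5900]
Step 2: x=[4.8267] v=[-7.3211]
Step 3: x=[2.7006] v=[-7.0871]
Step 4: x=[1.5057] v=[-3.9829]
Step 5: x=[1.7260] v=[0.7344]
First v>=0 after going negative at step 5, time=1.5000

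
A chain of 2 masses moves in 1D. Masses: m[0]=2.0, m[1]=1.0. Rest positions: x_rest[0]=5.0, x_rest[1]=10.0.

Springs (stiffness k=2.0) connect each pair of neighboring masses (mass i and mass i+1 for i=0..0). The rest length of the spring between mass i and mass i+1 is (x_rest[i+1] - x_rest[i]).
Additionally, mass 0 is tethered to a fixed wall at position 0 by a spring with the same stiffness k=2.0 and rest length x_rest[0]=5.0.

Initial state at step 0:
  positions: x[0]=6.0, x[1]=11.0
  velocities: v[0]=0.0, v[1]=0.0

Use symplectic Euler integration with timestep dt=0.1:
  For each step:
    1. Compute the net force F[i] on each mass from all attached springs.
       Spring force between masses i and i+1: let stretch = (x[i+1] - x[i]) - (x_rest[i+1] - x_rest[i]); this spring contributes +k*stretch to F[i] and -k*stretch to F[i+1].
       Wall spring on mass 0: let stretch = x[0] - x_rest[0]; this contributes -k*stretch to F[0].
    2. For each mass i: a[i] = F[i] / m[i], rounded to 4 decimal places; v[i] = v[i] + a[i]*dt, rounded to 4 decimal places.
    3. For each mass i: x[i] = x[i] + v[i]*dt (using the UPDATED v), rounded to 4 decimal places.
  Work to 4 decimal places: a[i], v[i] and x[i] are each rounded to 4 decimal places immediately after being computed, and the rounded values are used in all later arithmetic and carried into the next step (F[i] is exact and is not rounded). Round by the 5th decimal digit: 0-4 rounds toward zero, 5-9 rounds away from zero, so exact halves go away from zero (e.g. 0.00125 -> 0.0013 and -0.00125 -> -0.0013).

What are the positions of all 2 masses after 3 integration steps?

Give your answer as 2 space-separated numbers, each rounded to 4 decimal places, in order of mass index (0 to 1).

Step 0: x=[6.0000 11.0000] v=[0.0000 0.0000]
Step 1: x=[5.9900 11.0000] v=[-0.1000 0.0000]
Step 2: x=[5.9702 10.9998] v=[-0.1980 -0.0020]
Step 3: x=[5.9410 10.9990] v=[-0.2921 -0.0079]

Answer: 5.9410 10.9990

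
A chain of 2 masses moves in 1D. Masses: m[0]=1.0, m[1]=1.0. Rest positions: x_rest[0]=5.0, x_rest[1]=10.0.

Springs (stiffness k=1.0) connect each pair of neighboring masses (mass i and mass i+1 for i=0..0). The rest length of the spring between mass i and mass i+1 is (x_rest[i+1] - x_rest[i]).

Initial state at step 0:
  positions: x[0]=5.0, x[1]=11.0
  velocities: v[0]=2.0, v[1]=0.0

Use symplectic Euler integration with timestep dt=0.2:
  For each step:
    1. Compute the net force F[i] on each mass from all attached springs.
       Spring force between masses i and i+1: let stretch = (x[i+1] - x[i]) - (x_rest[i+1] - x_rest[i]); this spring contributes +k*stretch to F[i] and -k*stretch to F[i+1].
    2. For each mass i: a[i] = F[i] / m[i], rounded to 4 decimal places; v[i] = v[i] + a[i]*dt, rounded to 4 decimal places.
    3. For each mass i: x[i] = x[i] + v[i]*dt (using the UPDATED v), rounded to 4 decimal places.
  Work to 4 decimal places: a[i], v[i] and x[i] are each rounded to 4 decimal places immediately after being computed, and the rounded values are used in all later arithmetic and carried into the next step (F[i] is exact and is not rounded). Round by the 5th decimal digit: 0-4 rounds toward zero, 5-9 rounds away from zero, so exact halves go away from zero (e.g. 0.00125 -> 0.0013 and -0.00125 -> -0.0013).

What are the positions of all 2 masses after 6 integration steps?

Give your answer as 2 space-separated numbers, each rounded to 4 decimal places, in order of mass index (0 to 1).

Step 0: x=[5.0000 11.0000] v=[2.0000 0.0000]
Step 1: x=[5.4400 10.9600] v=[2.2000 -0.2000]
Step 2: x=[5.9008 10.8992] v=[2.3040 -0.3040]
Step 3: x=[6.3615 10.8385] v=[2.3037 -0.3037]
Step 4: x=[6.8013 10.7987] v=[2.1991 -0.1991]
Step 5: x=[7.2010 10.7990] v=[1.9986 0.0014]
Step 6: x=[7.5446 10.8554] v=[1.7182 0.2818]

Answer: 7.5446 10.8554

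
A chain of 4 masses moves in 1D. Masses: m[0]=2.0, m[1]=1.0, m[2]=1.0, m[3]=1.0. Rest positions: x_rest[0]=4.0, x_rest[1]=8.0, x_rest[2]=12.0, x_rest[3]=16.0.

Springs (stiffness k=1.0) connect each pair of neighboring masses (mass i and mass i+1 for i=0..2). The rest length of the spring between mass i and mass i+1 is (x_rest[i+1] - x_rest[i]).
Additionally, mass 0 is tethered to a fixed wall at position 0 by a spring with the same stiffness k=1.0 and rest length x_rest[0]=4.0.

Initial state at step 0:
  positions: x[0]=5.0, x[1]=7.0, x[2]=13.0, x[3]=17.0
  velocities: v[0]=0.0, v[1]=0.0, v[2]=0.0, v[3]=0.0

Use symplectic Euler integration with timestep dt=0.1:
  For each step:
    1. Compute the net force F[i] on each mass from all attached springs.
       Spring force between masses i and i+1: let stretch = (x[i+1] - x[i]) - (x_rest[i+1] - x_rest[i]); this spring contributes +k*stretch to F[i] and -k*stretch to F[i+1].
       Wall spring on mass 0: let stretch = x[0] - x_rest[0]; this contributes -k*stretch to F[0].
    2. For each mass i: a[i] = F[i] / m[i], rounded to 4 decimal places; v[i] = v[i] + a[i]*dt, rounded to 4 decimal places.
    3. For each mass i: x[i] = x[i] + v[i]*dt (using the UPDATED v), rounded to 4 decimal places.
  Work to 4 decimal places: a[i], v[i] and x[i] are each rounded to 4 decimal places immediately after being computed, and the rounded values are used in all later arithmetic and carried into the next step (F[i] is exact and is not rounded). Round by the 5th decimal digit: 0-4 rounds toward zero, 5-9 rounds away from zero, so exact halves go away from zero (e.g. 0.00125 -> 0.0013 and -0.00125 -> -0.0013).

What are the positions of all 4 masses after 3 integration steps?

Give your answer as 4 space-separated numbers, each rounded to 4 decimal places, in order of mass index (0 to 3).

Step 0: x=[5.0000 7.0000 13.0000 17.0000] v=[0.0000 0.0000 0.0000 0.0000]
Step 1: x=[4.9850 7.0400 12.9800 17.0000] v=[-0.1500 0.4000 -0.2000 0.0000]
Step 2: x=[4.9554 7.1189 12.9408 16.9998] v=[-0.2965 0.7885 -0.3920 -0.0020]
Step 3: x=[4.9118 7.2343 12.8840 16.9990] v=[-0.4361 1.1543 -0.5683 -0.0079]

Answer: 4.9118 7.2343 12.8840 16.9990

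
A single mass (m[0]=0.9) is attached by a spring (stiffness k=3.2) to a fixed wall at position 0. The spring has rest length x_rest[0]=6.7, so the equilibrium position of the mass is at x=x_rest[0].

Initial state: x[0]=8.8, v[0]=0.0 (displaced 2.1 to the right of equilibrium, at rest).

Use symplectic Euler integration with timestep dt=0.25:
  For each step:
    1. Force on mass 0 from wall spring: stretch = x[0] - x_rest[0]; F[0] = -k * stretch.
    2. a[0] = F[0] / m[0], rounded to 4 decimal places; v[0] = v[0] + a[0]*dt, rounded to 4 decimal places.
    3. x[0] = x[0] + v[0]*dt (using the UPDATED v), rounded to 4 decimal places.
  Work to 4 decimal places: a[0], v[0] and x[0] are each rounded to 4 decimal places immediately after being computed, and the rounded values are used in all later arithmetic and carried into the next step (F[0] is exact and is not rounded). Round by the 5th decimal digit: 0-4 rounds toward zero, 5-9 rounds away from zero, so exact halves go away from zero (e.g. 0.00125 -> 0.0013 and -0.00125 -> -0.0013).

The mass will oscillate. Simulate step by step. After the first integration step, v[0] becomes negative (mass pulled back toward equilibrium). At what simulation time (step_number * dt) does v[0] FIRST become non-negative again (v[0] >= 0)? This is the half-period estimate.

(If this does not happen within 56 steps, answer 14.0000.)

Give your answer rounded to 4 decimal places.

Answer: 1.7500

Derivation:
Step 0: x=[8.8000] v=[0.0000]
Step 1: x=[8.3333] v=[-1.8667]
Step 2: x=[7.5037] v=[-3.3185]
Step 3: x=[6.4955] v=[-4.0329]
Step 4: x=[5.5327] v=[-3.8511]
Step 5: x=[4.8293] v=[-2.8135]
Step 6: x=[4.5416] v=[-1.1507]
Step 7: x=[4.7336] v=[0.7679]
First v>=0 after going negative at step 7, time=1.7500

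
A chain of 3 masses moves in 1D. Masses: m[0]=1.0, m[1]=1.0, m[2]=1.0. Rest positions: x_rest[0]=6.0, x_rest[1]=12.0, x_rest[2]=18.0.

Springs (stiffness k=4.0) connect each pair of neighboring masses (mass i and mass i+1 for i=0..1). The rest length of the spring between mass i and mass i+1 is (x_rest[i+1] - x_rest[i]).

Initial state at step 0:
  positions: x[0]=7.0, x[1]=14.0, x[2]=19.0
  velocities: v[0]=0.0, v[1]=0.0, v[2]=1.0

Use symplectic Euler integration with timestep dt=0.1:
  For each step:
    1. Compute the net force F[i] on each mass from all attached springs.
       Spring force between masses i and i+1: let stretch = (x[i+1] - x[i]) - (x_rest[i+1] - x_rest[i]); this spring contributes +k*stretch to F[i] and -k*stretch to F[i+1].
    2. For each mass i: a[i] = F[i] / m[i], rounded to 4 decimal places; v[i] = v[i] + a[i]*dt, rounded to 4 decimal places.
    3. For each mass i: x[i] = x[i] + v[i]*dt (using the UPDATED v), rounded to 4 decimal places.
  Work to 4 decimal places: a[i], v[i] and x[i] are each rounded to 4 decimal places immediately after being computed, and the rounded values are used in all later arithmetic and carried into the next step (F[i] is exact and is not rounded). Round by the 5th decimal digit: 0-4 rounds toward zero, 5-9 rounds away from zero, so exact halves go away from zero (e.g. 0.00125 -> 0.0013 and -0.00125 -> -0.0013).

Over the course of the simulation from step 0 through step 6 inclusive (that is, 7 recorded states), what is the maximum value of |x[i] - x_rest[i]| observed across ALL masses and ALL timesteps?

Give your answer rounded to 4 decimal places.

Answer: 2.0262

Derivation:
Step 0: x=[7.0000 14.0000 19.0000] v=[0.0000 0.0000 1.0000]
Step 1: x=[7.0400 13.9200 19.1400] v=[0.4000 -0.8000 1.4000]
Step 2: x=[7.1152 13.7736 19.3112] v=[0.7520 -1.4640 1.7120]
Step 3: x=[7.2167 13.5824 19.5009] v=[1.0154 -1.9123 1.8970]
Step 4: x=[7.3329 13.3733 19.6939] v=[1.1617 -2.0912 1.9296]
Step 5: x=[7.4507 13.1754 19.8740] v=[1.1779 -1.9791 1.8014]
Step 6: x=[7.5575 13.0165 20.0262] v=[1.0678 -1.5895 1.5220]
Max displacement = 2.0262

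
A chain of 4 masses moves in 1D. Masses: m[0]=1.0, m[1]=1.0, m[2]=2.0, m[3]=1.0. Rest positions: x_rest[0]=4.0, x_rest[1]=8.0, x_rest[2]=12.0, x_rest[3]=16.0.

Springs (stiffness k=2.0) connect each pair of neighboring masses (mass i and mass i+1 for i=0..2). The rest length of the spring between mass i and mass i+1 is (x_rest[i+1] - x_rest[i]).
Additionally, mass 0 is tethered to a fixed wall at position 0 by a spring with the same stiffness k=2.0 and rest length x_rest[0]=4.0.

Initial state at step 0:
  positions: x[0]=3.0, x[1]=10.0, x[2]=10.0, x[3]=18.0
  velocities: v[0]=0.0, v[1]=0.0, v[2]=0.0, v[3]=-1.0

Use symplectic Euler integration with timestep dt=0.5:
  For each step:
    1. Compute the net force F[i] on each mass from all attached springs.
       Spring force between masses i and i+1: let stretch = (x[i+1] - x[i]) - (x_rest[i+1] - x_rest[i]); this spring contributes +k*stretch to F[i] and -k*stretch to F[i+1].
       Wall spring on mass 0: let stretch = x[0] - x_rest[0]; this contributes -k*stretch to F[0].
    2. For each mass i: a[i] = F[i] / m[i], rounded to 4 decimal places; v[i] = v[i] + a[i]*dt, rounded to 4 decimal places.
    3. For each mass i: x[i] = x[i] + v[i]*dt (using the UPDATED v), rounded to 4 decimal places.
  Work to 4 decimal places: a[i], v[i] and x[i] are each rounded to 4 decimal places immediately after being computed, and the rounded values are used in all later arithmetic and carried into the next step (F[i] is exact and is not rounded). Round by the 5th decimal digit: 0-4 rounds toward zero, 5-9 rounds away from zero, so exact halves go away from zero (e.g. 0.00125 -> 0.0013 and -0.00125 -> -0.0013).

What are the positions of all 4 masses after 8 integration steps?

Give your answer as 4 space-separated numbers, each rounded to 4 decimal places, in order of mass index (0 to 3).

Step 0: x=[3.0000 10.0000 10.0000 18.0000] v=[0.0000 0.0000 0.0000 -1.0000]
Step 1: x=[5.0000 6.5000 12.0000 15.5000] v=[4.0000 -7.0000 4.0000 -5.0000]
Step 2: x=[5.2500 5.0000 13.5000 13.2500] v=[0.5000 -3.0000 3.0000 -4.5000]
Step 3: x=[2.7500 7.8750 12.8125 13.1250] v=[-5.0000 5.7500 -1.3750 -0.2500]
Step 4: x=[1.4375 10.6563 10.9688 14.8438] v=[-2.6250 5.5625 -3.6875 3.4375]
Step 5: x=[4.0157 8.9844 10.0157 16.6251] v=[5.1563 -3.3438 -1.9063 3.5625]
Step 6: x=[7.0704 5.3438 10.4571 17.1017] v=[6.1093 -7.2812 0.8828 0.9531]
Step 7: x=[5.7266 5.1232 11.2814 16.2560] v=[-2.6877 -0.4413 1.6485 -1.6915]
Step 8: x=[1.2178 8.2834 11.8098 14.9230] v=[-9.0177 6.3203 1.0567 -2.6661]

Answer: 1.2178 8.2834 11.8098 14.9230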